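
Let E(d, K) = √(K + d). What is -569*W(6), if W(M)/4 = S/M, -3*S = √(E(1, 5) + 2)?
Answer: 1138*√(2 + √6)/9 ≈ 266.72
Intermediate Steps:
S = -√(2 + √6)/3 (S = -√(√(5 + 1) + 2)/3 = -√(√6 + 2)/3 = -√(2 + √6)/3 ≈ -0.70313)
W(M) = -4*√(2 + √6)/(3*M) (W(M) = 4*((-√(2 + √6)/3)/M) = 4*(-√(2 + √6)/(3*M)) = -4*√(2 + √6)/(3*M))
-569*W(6) = -(-2276)*√(2 + √6)/(3*6) = -(-1138)*√(2 + √6)/9 = 1138*√(2 + √6)/9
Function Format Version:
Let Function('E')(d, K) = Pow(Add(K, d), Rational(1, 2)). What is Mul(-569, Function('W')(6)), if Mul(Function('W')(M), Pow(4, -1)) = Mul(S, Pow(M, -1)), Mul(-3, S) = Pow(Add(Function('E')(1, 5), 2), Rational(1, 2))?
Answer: Mul(Rational(1138, 9), Pow(Add(2, Pow(6, Rational(1, 2))), Rational(1, 2))) ≈ 266.72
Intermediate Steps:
S = Mul(Rational(-1, 3), Pow(Add(2, Pow(6, Rational(1, 2))), Rational(1, 2))) (S = Mul(Rational(-1, 3), Pow(Add(Pow(Add(5, 1), Rational(1, 2)), 2), Rational(1, 2))) = Mul(Rational(-1, 3), Pow(Add(Pow(6, Rational(1, 2)), 2), Rational(1, 2))) = Mul(Rational(-1, 3), Pow(Add(2, Pow(6, Rational(1, 2))), Rational(1, 2))) ≈ -0.70313)
Function('W')(M) = Mul(Rational(-4, 3), Pow(M, -1), Pow(Add(2, Pow(6, Rational(1, 2))), Rational(1, 2))) (Function('W')(M) = Mul(4, Mul(Mul(Rational(-1, 3), Pow(Add(2, Pow(6, Rational(1, 2))), Rational(1, 2))), Pow(M, -1))) = Mul(4, Mul(Rational(-1, 3), Pow(M, -1), Pow(Add(2, Pow(6, Rational(1, 2))), Rational(1, 2)))) = Mul(Rational(-4, 3), Pow(M, -1), Pow(Add(2, Pow(6, Rational(1, 2))), Rational(1, 2))))
Mul(-569, Function('W')(6)) = Mul(-569, Mul(Rational(-4, 3), Pow(6, -1), Pow(Add(2, Pow(6, Rational(1, 2))), Rational(1, 2)))) = Mul(-569, Mul(Rational(-4, 3), Rational(1, 6), Pow(Add(2, Pow(6, Rational(1, 2))), Rational(1, 2)))) = Mul(-569, Mul(Rational(-2, 9), Pow(Add(2, Pow(6, Rational(1, 2))), Rational(1, 2)))) = Mul(Rational(1138, 9), Pow(Add(2, Pow(6, Rational(1, 2))), Rational(1, 2)))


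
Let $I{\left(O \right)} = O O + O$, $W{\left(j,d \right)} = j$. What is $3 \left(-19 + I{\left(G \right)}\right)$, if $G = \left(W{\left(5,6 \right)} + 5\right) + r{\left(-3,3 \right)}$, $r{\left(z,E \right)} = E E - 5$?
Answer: $573$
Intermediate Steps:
$r{\left(z,E \right)} = -5 + E^{2}$ ($r{\left(z,E \right)} = E^{2} - 5 = -5 + E^{2}$)
$G = 14$ ($G = \left(5 + 5\right) - \left(5 - 3^{2}\right) = 10 + \left(-5 + 9\right) = 10 + 4 = 14$)
$I{\left(O \right)} = O + O^{2}$ ($I{\left(O \right)} = O^{2} + O = O + O^{2}$)
$3 \left(-19 + I{\left(G \right)}\right) = 3 \left(-19 + 14 \left(1 + 14\right)\right) = 3 \left(-19 + 14 \cdot 15\right) = 3 \left(-19 + 210\right) = 3 \cdot 191 = 573$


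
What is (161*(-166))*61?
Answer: -1630286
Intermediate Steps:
(161*(-166))*61 = -26726*61 = -1630286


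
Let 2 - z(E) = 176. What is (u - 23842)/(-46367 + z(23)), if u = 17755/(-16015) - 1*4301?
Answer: 90145580/149070823 ≈ 0.60472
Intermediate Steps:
z(E) = -174 (z(E) = 2 - 1*176 = 2 - 176 = -174)
u = -13779654/3203 (u = 17755*(-1/16015) - 4301 = -3551/3203 - 4301 = -13779654/3203 ≈ -4302.1)
(u - 23842)/(-46367 + z(23)) = (-13779654/3203 - 23842)/(-46367 - 174) = -90145580/3203/(-46541) = -90145580/3203*(-1/46541) = 90145580/149070823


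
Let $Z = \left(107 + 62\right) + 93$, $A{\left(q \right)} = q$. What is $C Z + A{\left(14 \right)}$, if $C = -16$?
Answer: $-4178$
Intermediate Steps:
$Z = 262$ ($Z = 169 + 93 = 262$)
$C Z + A{\left(14 \right)} = \left(-16\right) 262 + 14 = -4192 + 14 = -4178$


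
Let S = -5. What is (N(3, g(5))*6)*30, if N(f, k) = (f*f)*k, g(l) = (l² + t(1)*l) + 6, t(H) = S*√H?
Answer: 9720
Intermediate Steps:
t(H) = -5*√H
g(l) = 6 + l² - 5*l (g(l) = (l² + (-5*√1)*l) + 6 = (l² + (-5*1)*l) + 6 = (l² - 5*l) + 6 = 6 + l² - 5*l)
N(f, k) = k*f² (N(f, k) = f²*k = k*f²)
(N(3, g(5))*6)*30 = (((6 + 5² - 5*5)*3²)*6)*30 = (((6 + 25 - 25)*9)*6)*30 = ((6*9)*6)*30 = (54*6)*30 = 324*30 = 9720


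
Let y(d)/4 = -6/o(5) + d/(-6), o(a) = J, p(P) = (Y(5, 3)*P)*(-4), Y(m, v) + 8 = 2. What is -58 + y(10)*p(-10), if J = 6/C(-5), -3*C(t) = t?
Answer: 3142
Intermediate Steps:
Y(m, v) = -6 (Y(m, v) = -8 + 2 = -6)
C(t) = -t/3
p(P) = 24*P (p(P) = -6*P*(-4) = 24*P)
J = 18/5 (J = 6/((-⅓*(-5))) = 6/(5/3) = 6*(⅗) = 18/5 ≈ 3.6000)
o(a) = 18/5
y(d) = -20/3 - 2*d/3 (y(d) = 4*(-6/18/5 + d/(-6)) = 4*(-6*5/18 + d*(-⅙)) = 4*(-5/3 - d/6) = -20/3 - 2*d/3)
-58 + y(10)*p(-10) = -58 + (-20/3 - ⅔*10)*(24*(-10)) = -58 + (-20/3 - 20/3)*(-240) = -58 - 40/3*(-240) = -58 + 3200 = 3142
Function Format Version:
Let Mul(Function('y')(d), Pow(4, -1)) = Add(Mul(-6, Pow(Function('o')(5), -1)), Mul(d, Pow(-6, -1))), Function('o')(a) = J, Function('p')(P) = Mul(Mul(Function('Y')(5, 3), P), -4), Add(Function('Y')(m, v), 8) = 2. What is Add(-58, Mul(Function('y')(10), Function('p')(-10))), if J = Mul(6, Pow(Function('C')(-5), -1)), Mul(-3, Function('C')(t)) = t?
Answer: 3142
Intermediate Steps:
Function('Y')(m, v) = -6 (Function('Y')(m, v) = Add(-8, 2) = -6)
Function('C')(t) = Mul(Rational(-1, 3), t)
Function('p')(P) = Mul(24, P) (Function('p')(P) = Mul(Mul(-6, P), -4) = Mul(24, P))
J = Rational(18, 5) (J = Mul(6, Pow(Mul(Rational(-1, 3), -5), -1)) = Mul(6, Pow(Rational(5, 3), -1)) = Mul(6, Rational(3, 5)) = Rational(18, 5) ≈ 3.6000)
Function('o')(a) = Rational(18, 5)
Function('y')(d) = Add(Rational(-20, 3), Mul(Rational(-2, 3), d)) (Function('y')(d) = Mul(4, Add(Mul(-6, Pow(Rational(18, 5), -1)), Mul(d, Pow(-6, -1)))) = Mul(4, Add(Mul(-6, Rational(5, 18)), Mul(d, Rational(-1, 6)))) = Mul(4, Add(Rational(-5, 3), Mul(Rational(-1, 6), d))) = Add(Rational(-20, 3), Mul(Rational(-2, 3), d)))
Add(-58, Mul(Function('y')(10), Function('p')(-10))) = Add(-58, Mul(Add(Rational(-20, 3), Mul(Rational(-2, 3), 10)), Mul(24, -10))) = Add(-58, Mul(Add(Rational(-20, 3), Rational(-20, 3)), -240)) = Add(-58, Mul(Rational(-40, 3), -240)) = Add(-58, 3200) = 3142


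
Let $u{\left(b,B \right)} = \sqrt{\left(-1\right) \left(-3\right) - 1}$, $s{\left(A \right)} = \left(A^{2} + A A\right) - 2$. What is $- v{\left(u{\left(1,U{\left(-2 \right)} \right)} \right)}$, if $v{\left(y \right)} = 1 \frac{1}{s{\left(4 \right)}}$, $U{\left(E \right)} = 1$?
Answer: $- \frac{1}{30} \approx -0.033333$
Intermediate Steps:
$s{\left(A \right)} = -2 + 2 A^{2}$ ($s{\left(A \right)} = \left(A^{2} + A^{2}\right) - 2 = 2 A^{2} - 2 = -2 + 2 A^{2}$)
$u{\left(b,B \right)} = \sqrt{2}$ ($u{\left(b,B \right)} = \sqrt{3 - 1} = \sqrt{2}$)
$v{\left(y \right)} = \frac{1}{30}$ ($v{\left(y \right)} = 1 \frac{1}{-2 + 2 \cdot 4^{2}} = 1 \frac{1}{-2 + 2 \cdot 16} = 1 \frac{1}{-2 + 32} = 1 \cdot \frac{1}{30} = \frac{1}{30}$)
$- v{\left(u{\left(1,U{\left(-2 \right)} \right)} \right)} = \left(-1\right) \frac{1}{30} = - \frac{1}{30}$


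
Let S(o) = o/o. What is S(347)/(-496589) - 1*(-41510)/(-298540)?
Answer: -2061370793/14825168006 ≈ -0.13905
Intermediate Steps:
S(o) = 1
S(347)/(-496589) - 1*(-41510)/(-298540) = 1/(-496589) - 1*(-41510)/(-298540) = 1*(-1/496589) + 41510*(-1/298540) = -1/496589 - 4151/29854 = -2061370793/14825168006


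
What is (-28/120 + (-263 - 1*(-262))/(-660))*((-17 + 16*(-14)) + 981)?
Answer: -1887/11 ≈ -171.55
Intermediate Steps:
(-28/120 + (-263 - 1*(-262))/(-660))*((-17 + 16*(-14)) + 981) = (-28*1/120 + (-263 + 262)*(-1/660))*((-17 - 224) + 981) = (-7/30 - 1*(-1/660))*(-241 + 981) = (-7/30 + 1/660)*740 = -51/220*740 = -1887/11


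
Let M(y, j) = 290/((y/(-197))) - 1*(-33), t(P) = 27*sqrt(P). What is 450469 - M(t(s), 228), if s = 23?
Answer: 450436 + 57130*sqrt(23)/621 ≈ 4.5088e+5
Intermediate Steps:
M(y, j) = 33 - 57130/y (M(y, j) = 290/((y*(-1/197))) + 33 = 290/((-y/197)) + 33 = 290*(-197/y) + 33 = -57130/y + 33 = 33 - 57130/y)
450469 - M(t(s), 228) = 450469 - (33 - 57130*sqrt(23)/621) = 450469 + (-33 + 57130*sqrt(23)/621) = 450436 + 57130*sqrt(23)/621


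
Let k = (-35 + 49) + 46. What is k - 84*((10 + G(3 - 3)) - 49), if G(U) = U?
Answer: 3336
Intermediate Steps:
k = 60 (k = 14 + 46 = 60)
k - 84*((10 + G(3 - 3)) - 49) = 60 - 84*((10 + (3 - 3)) - 49) = 60 - 84*((10 + 0) - 49) = 60 - 84*(10 - 49) = 60 - 84*(-39) = 60 + 3276 = 3336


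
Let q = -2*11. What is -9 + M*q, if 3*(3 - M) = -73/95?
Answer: -22981/285 ≈ -80.635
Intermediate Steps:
q = -22
M = 928/285 (M = 3 - (-73)/(3*95) = 3 - ⅓*(-73/95) = 3 + 73/285 = 928/285 ≈ 3.2561)
-9 + M*q = -9 + (928/285)*(-22) = -9 - 20416/285 = -22981/285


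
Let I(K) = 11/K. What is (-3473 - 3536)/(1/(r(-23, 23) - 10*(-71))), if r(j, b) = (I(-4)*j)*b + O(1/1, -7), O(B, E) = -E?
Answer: -60887183/4 ≈ -1.5222e+7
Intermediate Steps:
r(j, b) = 7 - 11*b*j/4 (r(j, b) = ((11/(-4))*j)*b - 1*(-7) = ((11*(-¼))*j)*b + 7 = (-11*j/4)*b + 7 = -11*b*j/4 + 7 = 7 - 11*b*j/4)
(-3473 - 3536)/(1/(r(-23, 23) - 10*(-71))) = (-3473 - 3536)/(1/((7 - 11/4*23*(-23)) - 10*(-71))) = -7009/(1/((7 + 5819/4) + 710)) = -7009/(1/(5847/4 + 710)) = -7009/(1/(8687/4)) = -7009/4/8687 = -7009*8687/4 = -60887183/4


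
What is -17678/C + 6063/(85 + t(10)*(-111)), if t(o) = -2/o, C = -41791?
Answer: 1276369573/22399976 ≈ 56.981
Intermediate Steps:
-17678/C + 6063/(85 + t(10)*(-111)) = -17678/(-41791) + 6063/(85 - 2/10*(-111)) = -17678*(-1/41791) + 6063/(85 - 2*⅒*(-111)) = 17678/41791 + 6063/(85 - ⅕*(-111)) = 17678/41791 + 6063/(85 + 111/5) = 17678/41791 + 6063/(536/5) = 17678/41791 + 6063*(5/536) = 17678/41791 + 30315/536 = 1276369573/22399976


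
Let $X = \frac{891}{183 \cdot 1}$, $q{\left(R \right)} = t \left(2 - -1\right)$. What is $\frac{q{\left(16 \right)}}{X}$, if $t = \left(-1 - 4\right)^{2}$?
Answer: $\frac{1525}{99} \approx 15.404$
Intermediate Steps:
$t = 25$ ($t = \left(-5\right)^{2} = 25$)
$q{\left(R \right)} = 75$ ($q{\left(R \right)} = 25 \left(2 - -1\right) = 25 \left(2 + 1\right) = 25 \cdot 3 = 75$)
$X = \frac{297}{61}$ ($X = \frac{891}{183} = 891 \cdot \frac{1}{183} = \frac{297}{61} \approx 4.8689$)
$\frac{q{\left(16 \right)}}{X} = \frac{75}{\frac{297}{61}} = 75 \cdot \frac{61}{297} = \frac{1525}{99}$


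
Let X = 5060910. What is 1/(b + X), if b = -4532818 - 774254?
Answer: -1/246162 ≈ -4.0624e-6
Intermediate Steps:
b = -5307072
1/(b + X) = 1/(-5307072 + 5060910) = 1/(-246162) = -1/246162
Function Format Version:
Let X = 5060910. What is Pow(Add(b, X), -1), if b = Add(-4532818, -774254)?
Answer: Rational(-1, 246162) ≈ -4.0624e-6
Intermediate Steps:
b = -5307072
Pow(Add(b, X), -1) = Pow(Add(-5307072, 5060910), -1) = Pow(-246162, -1) = Rational(-1, 246162)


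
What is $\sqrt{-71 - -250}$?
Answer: $\sqrt{179} \approx 13.379$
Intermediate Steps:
$\sqrt{-71 - -250} = \sqrt{-71 + 250} = \sqrt{179}$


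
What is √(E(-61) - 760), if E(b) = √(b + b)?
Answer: √(-760 + I*√122) ≈ 0.2003 + 27.569*I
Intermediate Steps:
E(b) = √2*√b (E(b) = √(2*b) = √2*√b)
√(E(-61) - 760) = √(√2*√(-61) - 760) = √(√2*(I*√61) - 760) = √(I*√122 - 760) = √(-760 + I*√122)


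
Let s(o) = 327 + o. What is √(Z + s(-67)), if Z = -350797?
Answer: 11*I*√2897 ≈ 592.06*I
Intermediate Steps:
√(Z + s(-67)) = √(-350797 + (327 - 67)) = √(-350797 + 260) = √(-350537) = 11*I*√2897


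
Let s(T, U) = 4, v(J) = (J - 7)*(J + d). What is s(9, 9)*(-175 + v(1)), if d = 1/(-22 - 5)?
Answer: -6508/9 ≈ -723.11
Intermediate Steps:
d = -1/27 (d = 1/(-27) = -1/27 ≈ -0.037037)
v(J) = (-7 + J)*(-1/27 + J) (v(J) = (J - 7)*(J - 1/27) = (-7 + J)*(-1/27 + J))
s(9, 9)*(-175 + v(1)) = 4*(-175 + (7/27 + 1² - 190/27*1)) = 4*(-175 + (7/27 + 1 - 190/27)) = 4*(-175 - 52/9) = 4*(-1627/9) = -6508/9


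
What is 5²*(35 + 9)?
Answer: 1100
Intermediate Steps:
5²*(35 + 9) = 25*44 = 1100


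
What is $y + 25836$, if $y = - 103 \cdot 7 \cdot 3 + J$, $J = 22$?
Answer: $23695$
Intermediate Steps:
$y = -2141$ ($y = - 103 \cdot 7 \cdot 3 + 22 = \left(-103\right) 21 + 22 = -2163 + 22 = -2141$)
$y + 25836 = -2141 + 25836 = 23695$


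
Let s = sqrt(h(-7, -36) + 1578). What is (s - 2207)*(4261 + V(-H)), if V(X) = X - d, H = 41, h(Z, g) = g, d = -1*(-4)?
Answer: -9304712 + 4216*sqrt(1542) ≈ -9.1392e+6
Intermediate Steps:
d = 4
V(X) = -4 + X (V(X) = X - 1*4 = X - 4 = -4 + X)
s = sqrt(1542) (s = sqrt(-36 + 1578) = sqrt(1542) ≈ 39.268)
(s - 2207)*(4261 + V(-H)) = (sqrt(1542) - 2207)*(4261 + (-4 - 1*41)) = (-2207 + sqrt(1542))*(4261 + (-4 - 41)) = (-2207 + sqrt(1542))*(4261 - 45) = (-2207 + sqrt(1542))*4216 = -9304712 + 4216*sqrt(1542)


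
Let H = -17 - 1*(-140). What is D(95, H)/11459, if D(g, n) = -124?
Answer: -124/11459 ≈ -0.010821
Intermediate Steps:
H = 123 (H = -17 + 140 = 123)
D(95, H)/11459 = -124/11459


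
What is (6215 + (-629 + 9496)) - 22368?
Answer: -7286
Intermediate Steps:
(6215 + (-629 + 9496)) - 22368 = (6215 + 8867) - 22368 = 15082 - 22368 = -7286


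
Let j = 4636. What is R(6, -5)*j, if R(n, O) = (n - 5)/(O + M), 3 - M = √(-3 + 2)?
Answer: -9272/5 + 4636*I/5 ≈ -1854.4 + 927.2*I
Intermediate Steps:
M = 3 - I (M = 3 - √(-3 + 2) = 3 - √(-1) = 3 - I ≈ 3.0 - 1.0*I)
R(n, O) = (-5 + n)/(3 + O - I) (R(n, O) = (n - 5)/(O + (3 - I)) = (-5 + n)/(3 + O - I))
R(6, -5)*j = ((-5 + 6)/(3 - 5 - I))*4636 = (1/(-2 - I))*4636 = (((-2 + I)/5)*1)*4636 = ((-2 + I)/5)*4636 = 4636*(-2 + I)/5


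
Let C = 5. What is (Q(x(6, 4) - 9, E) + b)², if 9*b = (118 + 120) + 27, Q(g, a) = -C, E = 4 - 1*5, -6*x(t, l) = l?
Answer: 48400/81 ≈ 597.53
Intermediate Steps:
x(t, l) = -l/6
E = -1 (E = 4 - 5 = -1)
Q(g, a) = -5 (Q(g, a) = -1*5 = -5)
b = 265/9 (b = ((118 + 120) + 27)/9 = (238 + 27)/9 = (⅑)*265 = 265/9 ≈ 29.444)
(Q(x(6, 4) - 9, E) + b)² = (-5 + 265/9)² = (220/9)² = 48400/81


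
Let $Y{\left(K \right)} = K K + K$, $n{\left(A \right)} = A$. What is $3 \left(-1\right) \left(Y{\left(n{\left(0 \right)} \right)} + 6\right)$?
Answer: $-18$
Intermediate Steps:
$Y{\left(K \right)} = K + K^{2}$ ($Y{\left(K \right)} = K^{2} + K = K + K^{2}$)
$3 \left(-1\right) \left(Y{\left(n{\left(0 \right)} \right)} + 6\right) = 3 \left(-1\right) \left(0 \left(1 + 0\right) + 6\right) = - 3 \left(0 \cdot 1 + 6\right) = - 3 \left(0 + 6\right) = \left(-3\right) 6 = -18$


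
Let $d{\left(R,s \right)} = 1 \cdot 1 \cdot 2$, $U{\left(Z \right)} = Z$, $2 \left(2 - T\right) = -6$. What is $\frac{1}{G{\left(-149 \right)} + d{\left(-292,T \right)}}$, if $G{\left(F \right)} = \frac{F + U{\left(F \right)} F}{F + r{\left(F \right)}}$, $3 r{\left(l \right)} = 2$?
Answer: $- \frac{445}{65266} \approx -0.0068182$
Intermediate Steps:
$T = 5$ ($T = 2 - -3 = 2 + 3 = 5$)
$r{\left(l \right)} = \frac{2}{3}$ ($r{\left(l \right)} = \frac{1}{3} \cdot 2 = \frac{2}{3}$)
$G{\left(F \right)} = \frac{F + F^{2}}{\frac{2}{3} + F}$ ($G{\left(F \right)} = \frac{F + F F}{F + \frac{2}{3}} = \frac{F + F^{2}}{\frac{2}{3} + F}$)
$d{\left(R,s \right)} = 2$ ($d{\left(R,s \right)} = 1 \cdot 2 = 2$)
$\frac{1}{G{\left(-149 \right)} + d{\left(-292,T \right)}} = \frac{1}{3 \left(-149\right) \frac{1}{2 + 3 \left(-149\right)} \left(1 - 149\right) + 2} = \frac{1}{3 \left(-149\right) \frac{1}{2 - 447} \left(-148\right) + 2} = \frac{1}{3 \left(-149\right) \frac{1}{-445} \left(-148\right) + 2} = \frac{1}{3 \left(-149\right) \left(- \frac{1}{445}\right) \left(-148\right) + 2} = \frac{1}{- \frac{66156}{445} + 2} = \frac{1}{- \frac{65266}{445}} = - \frac{445}{65266}$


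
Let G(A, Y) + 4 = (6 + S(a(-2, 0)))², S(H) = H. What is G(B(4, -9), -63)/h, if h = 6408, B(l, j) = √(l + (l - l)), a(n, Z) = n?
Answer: 1/534 ≈ 0.0018727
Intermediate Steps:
B(l, j) = √l (B(l, j) = √(l + 0) = √l)
G(A, Y) = 12 (G(A, Y) = -4 + (6 - 2)² = -4 + 4² = -4 + 16 = 12)
G(B(4, -9), -63)/h = 12/6408 = 12*(1/6408) = 1/534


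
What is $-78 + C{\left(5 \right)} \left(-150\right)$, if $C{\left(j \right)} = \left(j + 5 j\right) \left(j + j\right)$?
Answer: $-45078$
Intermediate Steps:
$C{\left(j \right)} = 12 j^{2}$ ($C{\left(j \right)} = 6 j 2 j = 12 j^{2}$)
$-78 + C{\left(5 \right)} \left(-150\right) = -78 + 12 \cdot 5^{2} \left(-150\right) = -78 + 12 \cdot 25 \left(-150\right) = -78 + 300 \left(-150\right) = -78 - 45000 = -45078$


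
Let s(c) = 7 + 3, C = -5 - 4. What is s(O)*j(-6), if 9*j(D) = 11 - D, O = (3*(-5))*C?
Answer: 170/9 ≈ 18.889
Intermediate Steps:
C = -9
O = 135 (O = (3*(-5))*(-9) = -15*(-9) = 135)
j(D) = 11/9 - D/9 (j(D) = (11 - D)/9 = 11/9 - D/9)
s(c) = 10
s(O)*j(-6) = 10*(11/9 - ⅑*(-6)) = 10*(11/9 + ⅔) = 10*(17/9) = 170/9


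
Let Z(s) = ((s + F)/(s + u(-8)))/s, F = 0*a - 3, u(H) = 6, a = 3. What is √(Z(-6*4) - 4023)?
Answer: I*√64369/4 ≈ 63.428*I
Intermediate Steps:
F = -3 (F = 0*3 - 3 = 0 - 3 = -3)
Z(s) = (-3 + s)/(s*(6 + s)) (Z(s) = ((s - 3)/(s + 6))/s = ((-3 + s)/(6 + s))/s = (-3 + s)/(s*(6 + s)))
√(Z(-6*4) - 4023) = √((-3 - 6*4)/(((-6*4))*(6 - 6*4)) - 4023) = √((-3 - 24)/((-24)*(6 - 24)) - 4023) = √(-1/24*(-27)/(-18) - 4023) = √(-1/24*(-1/18)*(-27) - 4023) = √(-1/16 - 4023) = √(-64369/16) = I*√64369/4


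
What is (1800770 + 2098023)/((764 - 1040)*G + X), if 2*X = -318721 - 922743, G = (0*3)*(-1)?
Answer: -3898793/620732 ≈ -6.2810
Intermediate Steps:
G = 0 (G = 0*(-1) = 0)
X = -620732 (X = (-318721 - 922743)/2 = (1/2)*(-1241464) = -620732)
(1800770 + 2098023)/((764 - 1040)*G + X) = (1800770 + 2098023)/((764 - 1040)*0 - 620732) = 3898793/(-276*0 - 620732) = 3898793/(0 - 620732) = 3898793/(-620732) = 3898793*(-1/620732) = -3898793/620732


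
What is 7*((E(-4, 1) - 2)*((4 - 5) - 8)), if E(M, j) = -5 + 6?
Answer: 63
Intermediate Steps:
E(M, j) = 1
7*((E(-4, 1) - 2)*((4 - 5) - 8)) = 7*((1 - 2)*((4 - 5) - 8)) = 7*(-(-1 - 8)) = 7*(-1*(-9)) = 7*9 = 63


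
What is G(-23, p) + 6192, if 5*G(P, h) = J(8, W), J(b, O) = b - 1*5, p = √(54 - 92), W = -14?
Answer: 30963/5 ≈ 6192.6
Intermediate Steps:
p = I*√38 (p = √(-38) = I*√38 ≈ 6.1644*I)
J(b, O) = -5 + b (J(b, O) = b - 5 = -5 + b)
G(P, h) = ⅗ (G(P, h) = (-5 + 8)/5 = (⅕)*3 = ⅗)
G(-23, p) + 6192 = ⅗ + 6192 = 30963/5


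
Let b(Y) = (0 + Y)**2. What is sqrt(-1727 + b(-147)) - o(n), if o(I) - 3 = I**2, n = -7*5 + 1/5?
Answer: -30351/25 + sqrt(19882) ≈ -1073.0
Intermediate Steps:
b(Y) = Y**2
n = -174/5 (n = -35 + 1/5 = -174/5 ≈ -34.800)
o(I) = 3 + I**2
sqrt(-1727 + b(-147)) - o(n) = sqrt(-1727 + (-147)**2) - (3 + (-174/5)**2) = sqrt(-1727 + 21609) - (3 + 30276/25) = sqrt(19882) - 1*30351/25 = sqrt(19882) - 30351/25 = -30351/25 + sqrt(19882)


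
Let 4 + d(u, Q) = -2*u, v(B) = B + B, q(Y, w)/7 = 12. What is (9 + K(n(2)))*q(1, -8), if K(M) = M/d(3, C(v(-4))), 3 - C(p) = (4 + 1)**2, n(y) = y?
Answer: 3696/5 ≈ 739.20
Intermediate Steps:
q(Y, w) = 84 (q(Y, w) = 7*12 = 84)
v(B) = 2*B
C(p) = -22 (C(p) = 3 - (4 + 1)**2 = 3 - 1*5**2 = 3 - 1*25 = 3 - 25 = -22)
d(u, Q) = -4 - 2*u
K(M) = -M/10 (K(M) = M/(-4 - 2*3) = M/(-4 - 6) = M/(-10) = M*(-1/10) = -M/10)
(9 + K(n(2)))*q(1, -8) = (9 - 1/10*2)*84 = (9 - 1/5)*84 = (44/5)*84 = 3696/5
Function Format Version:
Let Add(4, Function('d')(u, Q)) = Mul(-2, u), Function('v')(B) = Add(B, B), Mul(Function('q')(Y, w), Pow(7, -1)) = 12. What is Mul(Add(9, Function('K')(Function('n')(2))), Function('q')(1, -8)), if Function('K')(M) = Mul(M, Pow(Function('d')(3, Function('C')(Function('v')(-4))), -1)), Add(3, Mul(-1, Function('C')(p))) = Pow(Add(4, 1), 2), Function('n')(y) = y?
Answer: Rational(3696, 5) ≈ 739.20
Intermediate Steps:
Function('q')(Y, w) = 84 (Function('q')(Y, w) = Mul(7, 12) = 84)
Function('v')(B) = Mul(2, B)
Function('C')(p) = -22 (Function('C')(p) = Add(3, Mul(-1, Pow(Add(4, 1), 2))) = Add(3, Mul(-1, Pow(5, 2))) = Add(3, Mul(-1, 25)) = Add(3, -25) = -22)
Function('d')(u, Q) = Add(-4, Mul(-2, u))
Function('K')(M) = Mul(Rational(-1, 10), M) (Function('K')(M) = Mul(M, Pow(Add(-4, Mul(-2, 3)), -1)) = Mul(M, Pow(Add(-4, -6), -1)) = Mul(M, Pow(-10, -1)) = Mul(M, Rational(-1, 10)) = Mul(Rational(-1, 10), M))
Mul(Add(9, Function('K')(Function('n')(2))), Function('q')(1, -8)) = Mul(Add(9, Mul(Rational(-1, 10), 2)), 84) = Mul(Add(9, Rational(-1, 5)), 84) = Mul(Rational(44, 5), 84) = Rational(3696, 5)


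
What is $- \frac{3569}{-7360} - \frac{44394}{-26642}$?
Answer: $\frac{30130367}{14006080} \approx 2.1512$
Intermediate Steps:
$- \frac{3569}{-7360} - \frac{44394}{-26642} = \left(-3569\right) \left(- \frac{1}{7360}\right) - - \frac{3171}{1903} = \frac{3569}{7360} + \frac{3171}{1903} = \frac{30130367}{14006080}$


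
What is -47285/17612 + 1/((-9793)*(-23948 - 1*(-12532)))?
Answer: -188796993981/70320242552 ≈ -2.6848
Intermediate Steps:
-47285/17612 + 1/((-9793)*(-23948 - 1*(-12532))) = -47285*1/17612 - 1/(9793*(-23948 + 12532)) = -6755/2516 - 1/9793/(-11416) = -6755/2516 - 1/9793*(-1/11416) = -6755/2516 + 1/111796888 = -188796993981/70320242552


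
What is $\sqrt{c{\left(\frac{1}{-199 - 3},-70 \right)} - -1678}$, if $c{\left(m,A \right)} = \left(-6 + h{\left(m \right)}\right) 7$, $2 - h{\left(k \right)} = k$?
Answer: $\frac{\sqrt{67328014}}{202} \approx 40.621$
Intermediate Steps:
$h{\left(k \right)} = 2 - k$
$c{\left(m,A \right)} = -28 - 7 m$ ($c{\left(m,A \right)} = \left(-6 - \left(-2 + m\right)\right) 7 = \left(-4 - m\right) 7 = -28 - 7 m$)
$\sqrt{c{\left(\frac{1}{-199 - 3},-70 \right)} - -1678} = \sqrt{\left(-28 - \frac{7}{-199 - 3}\right) - -1678} = \sqrt{\left(-28 - \frac{7}{-202}\right) + 1678} = \sqrt{\left(-28 - - \frac{7}{202}\right) + 1678} = \sqrt{\left(-28 + \frac{7}{202}\right) + 1678} = \sqrt{- \frac{5649}{202} + 1678} = \sqrt{\frac{333307}{202}} = \frac{\sqrt{67328014}}{202}$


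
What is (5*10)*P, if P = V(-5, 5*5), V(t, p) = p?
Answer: 1250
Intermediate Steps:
P = 25 (P = 5*5 = 25)
(5*10)*P = (5*10)*25 = 50*25 = 1250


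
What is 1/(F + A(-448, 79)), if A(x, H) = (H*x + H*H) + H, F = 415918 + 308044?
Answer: 1/694890 ≈ 1.4391e-6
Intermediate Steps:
F = 723962
A(x, H) = H + H**2 + H*x (A(x, H) = (H*x + H**2) + H = (H**2 + H*x) + H = H + H**2 + H*x)
1/(F + A(-448, 79)) = 1/(723962 + 79*(1 + 79 - 448)) = 1/(723962 + 79*(-368)) = 1/(723962 - 29072) = 1/694890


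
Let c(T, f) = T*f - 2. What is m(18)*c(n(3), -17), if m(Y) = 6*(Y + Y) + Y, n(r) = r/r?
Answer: -4446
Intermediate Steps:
n(r) = 1
c(T, f) = -2 + T*f
m(Y) = 13*Y (m(Y) = 6*(2*Y) + Y = 12*Y + Y = 13*Y)
m(18)*c(n(3), -17) = (13*18)*(-2 + 1*(-17)) = 234*(-2 - 17) = 234*(-19) = -4446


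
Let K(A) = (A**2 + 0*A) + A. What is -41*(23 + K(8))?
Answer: -3895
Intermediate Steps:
K(A) = A + A**2 (K(A) = (A**2 + 0) + A = A**2 + A = A + A**2)
-41*(23 + K(8)) = -41*(23 + 8*(1 + 8)) = -41*(23 + 8*9) = -41*(23 + 72) = -41*95 = -3895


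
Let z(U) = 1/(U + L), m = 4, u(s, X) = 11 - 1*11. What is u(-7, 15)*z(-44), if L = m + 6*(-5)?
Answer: 0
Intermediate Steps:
u(s, X) = 0 (u(s, X) = 11 - 11 = 0)
L = -26 (L = 4 + 6*(-5) = 4 - 30 = -26)
z(U) = 1/(-26 + U) (z(U) = 1/(U - 26) = 1/(-26 + U))
u(-7, 15)*z(-44) = 0/(-26 - 44) = 0/(-70) = 0*(-1/70) = 0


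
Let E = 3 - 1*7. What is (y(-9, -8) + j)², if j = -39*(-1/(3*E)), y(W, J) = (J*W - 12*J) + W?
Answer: 388129/16 ≈ 24258.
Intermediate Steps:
y(W, J) = W - 12*J + J*W (y(W, J) = (-12*J + J*W) + W = W - 12*J + J*W)
E = -4 (E = 3 - 7 = -4)
j = -13/4 (j = -39/((-4*(-3))) = -39/12 = -39*1/12 = -13/4 ≈ -3.2500)
(y(-9, -8) + j)² = ((-9 - 12*(-8) - 8*(-9)) - 13/4)² = ((-9 + 96 + 72) - 13/4)² = (159 - 13/4)² = (623/4)² = 388129/16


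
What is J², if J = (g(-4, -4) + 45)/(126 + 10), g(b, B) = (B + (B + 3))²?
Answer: 1225/4624 ≈ 0.26492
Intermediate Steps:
g(b, B) = (3 + 2*B)² (g(b, B) = (B + (3 + B))² = (3 + 2*B)²)
J = 35/68 (J = ((3 + 2*(-4))² + 45)/(126 + 10) = ((3 - 8)² + 45)/136 = ((-5)² + 45)*(1/136) = (25 + 45)*(1/136) = 70*(1/136) = 35/68 ≈ 0.51471)
J² = (35/68)² = 1225/4624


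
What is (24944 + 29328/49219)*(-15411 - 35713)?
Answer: -62767392023936/49219 ≈ -1.2753e+9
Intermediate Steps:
(24944 + 29328/49219)*(-15411 - 35713) = (24944 + 29328*(1/49219))*(-51124) = (24944 + 29328/49219)*(-51124) = (1227748064/49219)*(-51124) = -62767392023936/49219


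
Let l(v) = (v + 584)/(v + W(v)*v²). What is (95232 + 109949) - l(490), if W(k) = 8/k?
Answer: 150807856/735 ≈ 2.0518e+5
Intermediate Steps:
l(v) = (584 + v)/(9*v) (l(v) = (v + 584)/(v + (8/v)*v²) = (584 + v)/(v + 8*v) = (584 + v)/((9*v)) = (584 + v)*(1/(9*v)) = (584 + v)/(9*v))
(95232 + 109949) - l(490) = (95232 + 109949) - (584 + 490)/(9*490) = 205181 - 1074/(9*490) = 205181 - 1*179/735 = 205181 - 179/735 = 150807856/735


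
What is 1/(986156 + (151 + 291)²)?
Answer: 1/1181520 ≈ 8.4637e-7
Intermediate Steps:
1/(986156 + (151 + 291)²) = 1/(986156 + 442²) = 1/(986156 + 195364) = 1/1181520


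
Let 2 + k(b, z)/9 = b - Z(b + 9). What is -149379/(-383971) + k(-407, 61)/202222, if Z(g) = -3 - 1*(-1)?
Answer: 28801234365/77647383562 ≈ 0.37092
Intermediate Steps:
Z(g) = -2 (Z(g) = -3 + 1 = -2)
k(b, z) = 9*b (k(b, z) = -18 + 9*(b - 1*(-2)) = -18 + 9*(b + 2) = -18 + 9*(2 + b) = -18 + (18 + 9*b) = 9*b)
-149379/(-383971) + k(-407, 61)/202222 = -149379/(-383971) + (9*(-407))/202222 = -149379*(-1/383971) - 3663*1/202222 = 149379/383971 - 3663/202222 = 28801234365/77647383562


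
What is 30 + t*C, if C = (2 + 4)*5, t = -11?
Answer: -300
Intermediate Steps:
C = 30 (C = 6*5 = 30)
30 + t*C = 30 - 11*30 = 30 - 330 = -300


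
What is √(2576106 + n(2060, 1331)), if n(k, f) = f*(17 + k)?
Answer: √5340593 ≈ 2311.0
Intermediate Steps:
√(2576106 + n(2060, 1331)) = √(2576106 + 1331*(17 + 2060)) = √(2576106 + 1331*2077) = √(2576106 + 2764487) = √5340593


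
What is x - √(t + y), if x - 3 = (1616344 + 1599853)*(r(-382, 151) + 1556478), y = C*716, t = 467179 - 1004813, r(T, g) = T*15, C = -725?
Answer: 4987511065359 - 7*I*√21566 ≈ 4.9875e+12 - 1028.0*I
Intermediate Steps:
r(T, g) = 15*T
t = -537634
y = -519100 (y = -725*716 = -519100)
x = 4987511065359 (x = 3 + (1616344 + 1599853)*(15*(-382) + 1556478) = 3 + 3216197*(-5730 + 1556478) = 3 + 3216197*1550748 = 3 + 4987511065356 = 4987511065359)
x - √(t + y) = 4987511065359 - √(-537634 - 519100) = 4987511065359 - √(-1056734) = 4987511065359 - 7*I*√21566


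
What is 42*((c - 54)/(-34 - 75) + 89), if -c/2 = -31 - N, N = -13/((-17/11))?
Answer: 6908790/1853 ≈ 3728.4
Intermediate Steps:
N = 143/17 (N = -13/((-17*1/11)) = -13/(-17/11) = -13*(-11/17) = 143/17 ≈ 8.4118)
c = 1340/17 (c = -2*(-31 - 1*143/17) = -2*(-31 - 143/17) = -2*(-670/17) = 1340/17 ≈ 78.823)
42*((c - 54)/(-34 - 75) + 89) = 42*((1340/17 - 54)/(-34 - 75) + 89) = 42*((422/17)/(-109) + 89) = 42*((422/17)*(-1/109) + 89) = 42*(-422/1853 + 89) = 42*(164495/1853) = 6908790/1853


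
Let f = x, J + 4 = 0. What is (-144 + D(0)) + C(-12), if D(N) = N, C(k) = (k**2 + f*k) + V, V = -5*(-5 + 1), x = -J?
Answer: -28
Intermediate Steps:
J = -4 (J = -4 + 0 = -4)
x = 4 (x = -1*(-4) = 4)
f = 4
V = 20 (V = -5*(-4) = 20)
C(k) = 20 + k**2 + 4*k (C(k) = (k**2 + 4*k) + 20 = 20 + k**2 + 4*k)
(-144 + D(0)) + C(-12) = (-144 + 0) + (20 + (-12)**2 + 4*(-12)) = -144 + (20 + 144 - 48) = -144 + 116 = -28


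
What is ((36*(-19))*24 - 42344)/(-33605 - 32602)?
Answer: 58760/66207 ≈ 0.88752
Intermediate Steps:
((36*(-19))*24 - 42344)/(-33605 - 32602) = (-684*24 - 42344)/(-66207) = (-16416 - 42344)*(-1/66207) = -58760*(-1/66207) = 58760/66207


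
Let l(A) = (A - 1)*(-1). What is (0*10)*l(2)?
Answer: 0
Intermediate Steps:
l(A) = 1 - A (l(A) = (-1 + A)*(-1) = 1 - A)
(0*10)*l(2) = (0*10)*(1 - 1*2) = 0*(1 - 2) = 0*(-1) = 0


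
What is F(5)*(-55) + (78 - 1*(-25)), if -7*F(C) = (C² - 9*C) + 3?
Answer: -214/7 ≈ -30.571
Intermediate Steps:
F(C) = -3/7 - C²/7 + 9*C/7 (F(C) = -((C² - 9*C) + 3)/7 = -(3 + C² - 9*C)/7 = -3/7 - C²/7 + 9*C/7)
F(5)*(-55) + (78 - 1*(-25)) = (-3/7 - ⅐*5² + (9/7)*5)*(-55) + (78 - 1*(-25)) = (-3/7 - ⅐*25 + 45/7)*(-55) + (78 + 25) = (-3/7 - 25/7 + 45/7)*(-55) + 103 = (17/7)*(-55) + 103 = -935/7 + 103 = -214/7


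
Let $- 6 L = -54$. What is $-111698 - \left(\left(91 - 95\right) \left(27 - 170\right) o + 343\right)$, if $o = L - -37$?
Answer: $-138353$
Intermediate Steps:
$L = 9$ ($L = \left(- \frac{1}{6}\right) \left(-54\right) = 9$)
$o = 46$ ($o = 9 - -37 = 9 + 37 = 46$)
$-111698 - \left(\left(91 - 95\right) \left(27 - 170\right) o + 343\right) = -111698 - \left(\left(91 - 95\right) \left(27 - 170\right) 46 + 343\right) = -111698 - \left(\left(-4\right) \left(-143\right) 46 + 343\right) = -111698 - \left(572 \cdot 46 + 343\right) = -111698 - \left(26312 + 343\right) = -111698 - 26655 = -138353$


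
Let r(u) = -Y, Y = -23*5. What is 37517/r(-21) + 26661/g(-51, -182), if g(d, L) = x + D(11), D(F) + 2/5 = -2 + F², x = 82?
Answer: 52959626/115345 ≈ 459.14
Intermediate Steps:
Y = -115
r(u) = 115 (r(u) = -1*(-115) = 115)
D(F) = -12/5 + F² (D(F) = -⅖ + (-2 + F²) = -12/5 + F²)
g(d, L) = 1003/5 (g(d, L) = 82 + (-12/5 + 11²) = 82 + (-12/5 + 121) = 82 + 593/5 = 1003/5)
37517/r(-21) + 26661/g(-51, -182) = 37517/115 + 26661/(1003/5) = 37517*(1/115) + 26661*(5/1003) = 37517/115 + 133305/1003 = 52959626/115345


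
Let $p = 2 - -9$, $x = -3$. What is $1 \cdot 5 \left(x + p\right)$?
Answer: $40$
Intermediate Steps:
$p = 11$ ($p = 2 + 9 = 11$)
$1 \cdot 5 \left(x + p\right) = 1 \cdot 5 \left(-3 + 11\right) = 5 \cdot 8 = 40$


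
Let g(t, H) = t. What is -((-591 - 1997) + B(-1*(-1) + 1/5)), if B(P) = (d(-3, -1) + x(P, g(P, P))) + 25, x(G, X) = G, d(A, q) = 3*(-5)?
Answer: 12884/5 ≈ 2576.8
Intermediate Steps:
d(A, q) = -15
B(P) = 10 + P (B(P) = (-15 + P) + 25 = 10 + P)
-((-591 - 1997) + B(-1*(-1) + 1/5)) = -((-591 - 1997) + (10 + (-1*(-1) + 1/5))) = -(-2588 + (10 + (1 + ⅕))) = -(-2588 + (10 + 6/5)) = -(-2588 + 56/5) = -1*(-12884/5) = 12884/5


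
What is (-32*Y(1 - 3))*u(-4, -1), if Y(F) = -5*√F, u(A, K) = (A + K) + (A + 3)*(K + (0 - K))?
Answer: -800*I*√2 ≈ -1131.4*I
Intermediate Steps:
u(A, K) = A + K (u(A, K) = (A + K) + (3 + A)*(K - K) = (A + K) + (3 + A)*0 = (A + K) + 0 = A + K)
(-32*Y(1 - 3))*u(-4, -1) = (-(-160)*√(1 - 3))*(-4 - 1) = -(-160)*√(-2)*(-5) = -(-160)*I*√2*(-5) = (160*I*√2)*(-5) = -800*I*√2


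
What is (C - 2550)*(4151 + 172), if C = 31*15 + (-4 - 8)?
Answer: -9065331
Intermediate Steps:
C = 453 (C = 465 - 12 = 453)
(C - 2550)*(4151 + 172) = (453 - 2550)*(4151 + 172) = -2097*4323 = -9065331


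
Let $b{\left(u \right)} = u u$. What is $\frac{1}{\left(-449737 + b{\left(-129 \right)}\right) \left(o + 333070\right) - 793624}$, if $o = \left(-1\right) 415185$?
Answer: $\frac{1}{35562884416} \approx 2.8119 \cdot 10^{-11}$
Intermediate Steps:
$b{\left(u \right)} = u^{2}$
$o = -415185$
$\frac{1}{\left(-449737 + b{\left(-129 \right)}\right) \left(o + 333070\right) - 793624} = \frac{1}{\left(-449737 + \left(-129\right)^{2}\right) \left(-415185 + 333070\right) - 793624} = \frac{1}{\left(-449737 + 16641\right) \left(-82115\right) - 793624} = \frac{1}{\left(-433096\right) \left(-82115\right) - 793624} = \frac{1}{35563678040 - 793624} = \frac{1}{35562884416}$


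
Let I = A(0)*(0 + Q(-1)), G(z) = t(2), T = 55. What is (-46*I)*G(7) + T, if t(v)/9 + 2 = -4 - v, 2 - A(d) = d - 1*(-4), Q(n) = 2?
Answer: -13193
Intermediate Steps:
A(d) = -2 - d (A(d) = 2 - (d - 1*(-4)) = 2 - (d + 4) = 2 - (4 + d) = 2 + (-4 - d) = -2 - d)
t(v) = -54 - 9*v (t(v) = -18 + 9*(-4 - v) = -18 + (-36 - 9*v) = -54 - 9*v)
G(z) = -72 (G(z) = -54 - 9*2 = -54 - 18 = -72)
I = -4 (I = (-2 - 1*0)*(0 + 2) = (-2 + 0)*2 = -2*2 = -4)
(-46*I)*G(7) + T = -46*(-4)*(-72) + 55 = 184*(-72) + 55 = -13248 + 55 = -13193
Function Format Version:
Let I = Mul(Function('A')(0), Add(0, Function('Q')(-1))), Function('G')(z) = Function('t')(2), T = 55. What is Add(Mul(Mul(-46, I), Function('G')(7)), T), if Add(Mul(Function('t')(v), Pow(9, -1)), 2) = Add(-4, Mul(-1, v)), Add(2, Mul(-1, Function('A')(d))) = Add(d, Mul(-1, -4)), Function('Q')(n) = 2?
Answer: -13193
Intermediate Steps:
Function('A')(d) = Add(-2, Mul(-1, d)) (Function('A')(d) = Add(2, Mul(-1, Add(d, Mul(-1, -4)))) = Add(2, Mul(-1, Add(d, 4))) = Add(2, Mul(-1, Add(4, d))) = Add(2, Add(-4, Mul(-1, d))) = Add(-2, Mul(-1, d)))
Function('t')(v) = Add(-54, Mul(-9, v)) (Function('t')(v) = Add(-18, Mul(9, Add(-4, Mul(-1, v)))) = Add(-18, Add(-36, Mul(-9, v))) = Add(-54, Mul(-9, v)))
Function('G')(z) = -72 (Function('G')(z) = Add(-54, Mul(-9, 2)) = Add(-54, -18) = -72)
I = -4 (I = Mul(Add(-2, Mul(-1, 0)), Add(0, 2)) = Mul(Add(-2, 0), 2) = Mul(-2, 2) = -4)
Add(Mul(Mul(-46, I), Function('G')(7)), T) = Add(Mul(Mul(-46, -4), -72), 55) = Add(Mul(184, -72), 55) = Add(-13248, 55) = -13193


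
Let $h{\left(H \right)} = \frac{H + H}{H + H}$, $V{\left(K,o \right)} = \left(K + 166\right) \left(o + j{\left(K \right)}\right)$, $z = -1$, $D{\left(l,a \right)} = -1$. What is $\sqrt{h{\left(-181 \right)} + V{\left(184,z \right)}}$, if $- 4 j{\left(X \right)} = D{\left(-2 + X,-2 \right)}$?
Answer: $\frac{i \sqrt{1046}}{2} \approx 16.171 i$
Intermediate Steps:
$j{\left(X \right)} = \frac{1}{4}$ ($j{\left(X \right)} = \left(- \frac{1}{4}\right) \left(-1\right) = \frac{1}{4}$)
$V{\left(K,o \right)} = \left(166 + K\right) \left(\frac{1}{4} + o\right)$ ($V{\left(K,o \right)} = \left(K + 166\right) \left(o + \frac{1}{4}\right) = \left(166 + K\right) \left(\frac{1}{4} + o\right)$)
$h{\left(H \right)} = 1$ ($h{\left(H \right)} = \frac{2 H}{2 H} = 2 H \frac{1}{2 H} = 1$)
$\sqrt{h{\left(-181 \right)} + V{\left(184,z \right)}} = \sqrt{1 + \left(\frac{83}{2} + 166 \left(-1\right) + \frac{1}{4} \cdot 184 + 184 \left(-1\right)\right)} = \sqrt{1 + \left(\frac{83}{2} - 166 + 46 - 184\right)} = \sqrt{1 - \frac{525}{2}} = \sqrt{- \frac{523}{2}} = \frac{i \sqrt{1046}}{2}$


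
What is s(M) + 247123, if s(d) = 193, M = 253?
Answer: 247316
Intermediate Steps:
s(M) + 247123 = 193 + 247123 = 247316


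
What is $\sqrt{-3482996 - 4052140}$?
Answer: $4 i \sqrt{470946} \approx 2745.0 i$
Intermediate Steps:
$\sqrt{-3482996 - 4052140} = \sqrt{-7535136} = 4 i \sqrt{470946}$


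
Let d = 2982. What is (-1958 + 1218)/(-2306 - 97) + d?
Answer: 7166486/2403 ≈ 2982.3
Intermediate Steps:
(-1958 + 1218)/(-2306 - 97) + d = (-1958 + 1218)/(-2306 - 97) + 2982 = -740/(-2403) + 2982 = -740*(-1/2403) + 2982 = 740/2403 + 2982 = 7166486/2403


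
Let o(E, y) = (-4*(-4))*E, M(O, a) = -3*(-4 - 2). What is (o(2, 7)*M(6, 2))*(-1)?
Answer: -576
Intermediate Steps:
M(O, a) = 18 (M(O, a) = -3*(-6) = 18)
o(E, y) = 16*E
(o(2, 7)*M(6, 2))*(-1) = ((16*2)*18)*(-1) = (32*18)*(-1) = 576*(-1) = -576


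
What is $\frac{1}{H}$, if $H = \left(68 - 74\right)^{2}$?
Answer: $\frac{1}{36} \approx 0.027778$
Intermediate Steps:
$H = 36$ ($H = \left(68 - 74\right)^{2} = \left(-6\right)^{2} = 36$)
$\frac{1}{H} = \frac{1}{36}$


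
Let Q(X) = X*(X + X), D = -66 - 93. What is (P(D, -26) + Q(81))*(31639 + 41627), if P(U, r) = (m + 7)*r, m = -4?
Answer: 955681704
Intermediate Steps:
D = -159
P(U, r) = 3*r (P(U, r) = (-4 + 7)*r = 3*r)
Q(X) = 2*X² (Q(X) = X*(2*X) = 2*X²)
(P(D, -26) + Q(81))*(31639 + 41627) = (3*(-26) + 2*81²)*(31639 + 41627) = (-78 + 2*6561)*73266 = (-78 + 13122)*73266 = 13044*73266 = 955681704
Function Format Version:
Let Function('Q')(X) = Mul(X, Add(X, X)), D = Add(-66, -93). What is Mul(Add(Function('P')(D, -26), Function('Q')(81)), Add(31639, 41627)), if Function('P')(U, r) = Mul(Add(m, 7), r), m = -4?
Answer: 955681704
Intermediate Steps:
D = -159
Function('P')(U, r) = Mul(3, r) (Function('P')(U, r) = Mul(Add(-4, 7), r) = Mul(3, r))
Function('Q')(X) = Mul(2, Pow(X, 2)) (Function('Q')(X) = Mul(X, Mul(2, X)) = Mul(2, Pow(X, 2)))
Mul(Add(Function('P')(D, -26), Function('Q')(81)), Add(31639, 41627)) = Mul(Add(Mul(3, -26), Mul(2, Pow(81, 2))), Add(31639, 41627)) = Mul(Add(-78, Mul(2, 6561)), 73266) = Mul(Add(-78, 13122), 73266) = Mul(13044, 73266) = 955681704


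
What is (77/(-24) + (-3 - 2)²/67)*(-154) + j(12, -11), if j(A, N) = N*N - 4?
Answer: 445111/804 ≈ 553.62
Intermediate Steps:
j(A, N) = -4 + N² (j(A, N) = N² - 4 = -4 + N²)
(77/(-24) + (-3 - 2)²/67)*(-154) + j(12, -11) = (77/(-24) + (-3 - 2)²/67)*(-154) + (-4 + (-11)²) = (77*(-1/24) + (-5)²*(1/67))*(-154) + (-4 + 121) = (-77/24 + 25*(1/67))*(-154) + 117 = (-77/24 + 25/67)*(-154) + 117 = -4559/1608*(-154) + 117 = 351043/804 + 117 = 445111/804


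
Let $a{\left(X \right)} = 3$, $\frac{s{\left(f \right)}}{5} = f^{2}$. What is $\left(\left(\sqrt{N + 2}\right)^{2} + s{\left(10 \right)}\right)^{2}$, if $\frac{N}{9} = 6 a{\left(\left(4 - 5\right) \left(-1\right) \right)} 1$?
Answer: $440896$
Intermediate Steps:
$s{\left(f \right)} = 5 f^{2}$
$N = 162$ ($N = 9 \cdot 6 \cdot 3 \cdot 1 = 9 \cdot 18 \cdot 1 = 9 \cdot 18 = 162$)
$\left(\left(\sqrt{N + 2}\right)^{2} + s{\left(10 \right)}\right)^{2} = \left(\left(\sqrt{162 + 2}\right)^{2} + 5 \cdot 10^{2}\right)^{2} = \left(\left(\sqrt{164}\right)^{2} + 5 \cdot 100\right)^{2} = \left(\left(2 \sqrt{41}\right)^{2} + 500\right)^{2} = \left(164 + 500\right)^{2} = 664^{2} = 440896$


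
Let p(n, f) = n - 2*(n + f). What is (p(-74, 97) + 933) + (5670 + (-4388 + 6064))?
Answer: 8159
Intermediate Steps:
p(n, f) = -n - 2*f (p(n, f) = n - 2*(f + n) = n + (-2*f - 2*n) = -n - 2*f)
(p(-74, 97) + 933) + (5670 + (-4388 + 6064)) = ((-1*(-74) - 2*97) + 933) + (5670 + (-4388 + 6064)) = ((74 - 194) + 933) + (5670 + 1676) = (-120 + 933) + 7346 = 813 + 7346 = 8159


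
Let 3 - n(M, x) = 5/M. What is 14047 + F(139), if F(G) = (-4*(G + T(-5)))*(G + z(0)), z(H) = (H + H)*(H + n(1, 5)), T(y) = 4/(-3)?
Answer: -187487/3 ≈ -62496.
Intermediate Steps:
T(y) = -4/3 (T(y) = 4*(-1/3) = -4/3)
n(M, x) = 3 - 5/M
z(H) = 2*H*(-2 + H) (z(H) = (H + H)*(H + (3 - 5/1)) = (2*H)*(H + (3 - 5*1)) = (2*H)*(H + (3 - 5)) = (2*H)*(H - 2) = (2*H)*(-2 + H) = 2*H*(-2 + H))
F(G) = G*(16/3 - 4*G) (F(G) = (-4*(G - 4/3))*(G + 2*0*(-2 + 0)) = (-4*(-4/3 + G))*(G + 2*0*(-2)) = (16/3 - 4*G)*(G + 0) = (16/3 - 4*G)*G = G*(16/3 - 4*G))
14047 + F(139) = 14047 + (4/3)*139*(4 - 3*139) = 14047 + (4/3)*139*(4 - 417) = 14047 + (4/3)*139*(-413) = 14047 - 229628/3 = -187487/3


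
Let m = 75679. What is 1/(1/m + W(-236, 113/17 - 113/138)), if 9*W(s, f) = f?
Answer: 1597886406/1034780081 ≈ 1.5442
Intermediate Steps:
W(s, f) = f/9
1/(1/m + W(-236, 113/17 - 113/138)) = 1/(1/75679 + (113/17 - 113/138)/9) = 1/(1/75679 + (1/9)*(13673/2346)) = 1/(1/75679 + 13673/21114) = 1/(1034780081/1597886406) = 1597886406/1034780081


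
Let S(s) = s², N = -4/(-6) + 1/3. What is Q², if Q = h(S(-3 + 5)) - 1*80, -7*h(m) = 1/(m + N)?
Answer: 7845601/1225 ≈ 6404.6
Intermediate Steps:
N = 1 (N = -4*(-⅙) + 1*(⅓) = ⅔ + ⅓ = 1)
h(m) = -1/(7*(1 + m)) (h(m) = -1/(7*(m + 1)) = -1/(7*(1 + m)))
Q = -2801/35 (Q = -1/(7 + 7*(-3 + 5)²) - 1*80 = -1/(7 + 7*2²) - 80 = -1/(7 + 7*4) - 80 = -1/(7 + 28) - 80 = -1/35 - 80 = -2801/35 ≈ -80.029)
Q² = (-2801/35)² = 7845601/1225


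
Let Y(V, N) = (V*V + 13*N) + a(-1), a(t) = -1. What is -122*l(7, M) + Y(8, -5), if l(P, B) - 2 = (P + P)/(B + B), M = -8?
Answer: -557/4 ≈ -139.25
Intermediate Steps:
l(P, B) = 2 + P/B (l(P, B) = 2 + (P + P)/(B + B) = 2 + (2*P)/((2*B)) = 2 + (2*P)*(1/(2*B)) = 2 + P/B)
Y(V, N) = -1 + V² + 13*N (Y(V, N) = (V*V + 13*N) - 1 = (V² + 13*N) - 1 = -1 + V² + 13*N)
-122*l(7, M) + Y(8, -5) = -122*(2 + 7/(-8)) + (-1 + 8² + 13*(-5)) = -122*(2 + 7*(-⅛)) + (-1 + 64 - 65) = -122*(2 - 7/8) - 2 = -122*9/8 - 2 = -549/4 - 2 = -557/4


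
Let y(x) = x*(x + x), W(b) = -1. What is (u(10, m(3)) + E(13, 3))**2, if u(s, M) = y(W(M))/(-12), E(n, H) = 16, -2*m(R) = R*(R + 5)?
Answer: 9025/36 ≈ 250.69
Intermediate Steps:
m(R) = -R*(5 + R)/2 (m(R) = -R*(R + 5)/2 = -R*(5 + R)/2)
y(x) = 2*x**2 (y(x) = x*(2*x) = 2*x**2)
u(s, M) = -1/6 (u(s, M) = (2*(-1)**2)/(-12) = (2*1)*(-1/12) = 2*(-1/12) = -1/6)
(u(10, m(3)) + E(13, 3))**2 = (-1/6 + 16)**2 = (95/6)**2 = 9025/36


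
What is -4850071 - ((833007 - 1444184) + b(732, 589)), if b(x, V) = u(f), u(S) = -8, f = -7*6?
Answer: -4238886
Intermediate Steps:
f = -42
b(x, V) = -8
-4850071 - ((833007 - 1444184) + b(732, 589)) = -4850071 - ((833007 - 1444184) - 8) = -4850071 - (-611177 - 8) = -4850071 - 1*(-611185) = -4850071 + 611185 = -4238886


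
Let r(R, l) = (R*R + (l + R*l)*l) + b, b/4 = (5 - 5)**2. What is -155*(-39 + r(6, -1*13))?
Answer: -182900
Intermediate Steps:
b = 0 (b = 4*(5 - 5)**2 = 4*0**2 = 4*0 = 0)
r(R, l) = R**2 + l*(l + R*l) (r(R, l) = (R*R + (l + R*l)*l) + 0 = (R**2 + l*(l + R*l)) + 0 = R**2 + l*(l + R*l))
-155*(-39 + r(6, -1*13)) = -155*(-39 + (6**2 + (-1*13)**2 + 6*(-1*13)**2)) = -155*(-39 + (36 + (-13)**2 + 6*(-13)**2)) = -155*(-39 + (36 + 169 + 6*169)) = -155*(-39 + (36 + 169 + 1014)) = -155*(-39 + 1219) = -155*1180 = -182900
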